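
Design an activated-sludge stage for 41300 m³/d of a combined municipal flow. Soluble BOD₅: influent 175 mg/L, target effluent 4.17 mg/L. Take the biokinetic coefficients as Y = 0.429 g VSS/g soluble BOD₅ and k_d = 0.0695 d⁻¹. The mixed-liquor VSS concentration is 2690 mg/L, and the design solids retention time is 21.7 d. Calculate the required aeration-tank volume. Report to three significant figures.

V ≈ 9730 m³

Steady-state biomass mass balance: V·X·(1 + k_d·θ_c) = Y·Q·(S₀ − S)·θ_c, so V = 0.429 × 41300 × (175 − 4.17) × 21.7 / [2690 × (1 + 0.0695 × 21.7)] = 6.57×10^7 / 6747 = 9735 m³.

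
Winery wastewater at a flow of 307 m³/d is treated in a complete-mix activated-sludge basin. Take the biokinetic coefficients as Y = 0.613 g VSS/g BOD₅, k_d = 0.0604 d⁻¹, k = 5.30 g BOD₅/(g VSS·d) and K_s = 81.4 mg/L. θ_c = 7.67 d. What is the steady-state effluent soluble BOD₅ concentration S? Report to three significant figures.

From the Monod/SRT balance for a CMAS, S = K_s·(1+k_d θ_c)/[θ_c·(Y k − k_d) − 1] = 81.4 × (1 + 0.0604 × 7.67) / [7.67 × (0.613 × 5.30 − 0.0604) − 1] = 119.1 / 23.46 = 5.078 mg/L.

S ≈ 5.08 mg/L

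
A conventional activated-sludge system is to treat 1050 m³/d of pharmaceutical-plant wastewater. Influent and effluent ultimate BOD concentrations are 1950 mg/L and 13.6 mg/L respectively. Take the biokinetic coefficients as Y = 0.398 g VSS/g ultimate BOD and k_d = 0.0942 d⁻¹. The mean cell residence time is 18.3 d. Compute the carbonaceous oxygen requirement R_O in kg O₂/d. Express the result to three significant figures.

The observed yield is Y_obs = Y/(1 + k_d·θ_c) = 0.398 / (1 + 0.0942 × 18.3) = 0.398 / 2.724 = 0.1461 g VSS per g ultimate BOD removed.
Substrate removed = Q·(S₀ − S) = 1050 m³/d × (1950 − 13.6) g/m³ = 2.03×10^6 g/d = 2033 kg/d.
Biomass synthesised: P_X = Y_obs × 2033 = 297.1 kg VSS/d.
Carbonaceous O₂ demand = substrate oxidised − cell-mass equivalent = 2033 − 1.42 × 297.1 = 1611 kg O₂/d.

R_O ≈ 1610 kg O₂/d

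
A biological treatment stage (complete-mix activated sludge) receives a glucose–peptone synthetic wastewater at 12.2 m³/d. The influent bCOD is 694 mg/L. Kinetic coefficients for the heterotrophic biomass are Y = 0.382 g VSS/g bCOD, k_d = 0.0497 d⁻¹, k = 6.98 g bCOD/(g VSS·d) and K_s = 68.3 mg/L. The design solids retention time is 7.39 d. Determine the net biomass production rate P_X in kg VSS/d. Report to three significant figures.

For a completely mixed reactor with recycle the Lawrence–McCarty relation gives S = K_s·(1 + k_d·θ_c) / [θ_c·(Y·k − k_d) − 1] = 68.3 × (1 + 0.0497 × 7.39) / [7.39 × (0.382 × 6.98 − 0.0497) − 1] = 93.39 / 18.34 = 5.093 mg/L.
Y_obs = Y / (1 + k_d θ_c) = 0.382 / (1 + 0.0497 × 7.39) = 0.382 / 1.367 = 0.2794.
Substrate removed = Q·(S₀ − S) = 12.2 m³/d × (694 − 5.09) g/m³ = 8.4×10^3 g/d = 8.405 kg/d.
Net biomass production P_X = Y_obs × Q·(S₀ − S) = 0.2794 × 8.405 = 2.348 kg VSS/d.

P_X ≈ 2.35 kg VSS/d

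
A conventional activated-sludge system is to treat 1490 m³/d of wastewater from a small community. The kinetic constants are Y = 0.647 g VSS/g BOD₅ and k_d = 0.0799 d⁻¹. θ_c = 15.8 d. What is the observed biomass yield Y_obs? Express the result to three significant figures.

Correct the yield for decay: Y_obs = Y/(1 + k_d θ_c) = 0.647 / (1 + 0.0799 × 15.8) = 0.647 / 2.262 = 0.2860.

Y_obs ≈ 0.286 g VSS/g BOD₅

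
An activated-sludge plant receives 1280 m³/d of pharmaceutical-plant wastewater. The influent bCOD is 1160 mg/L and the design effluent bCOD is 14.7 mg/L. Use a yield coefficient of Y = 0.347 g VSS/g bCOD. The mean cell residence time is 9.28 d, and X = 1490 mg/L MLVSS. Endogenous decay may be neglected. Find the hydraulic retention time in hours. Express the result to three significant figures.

V·X = Y·Q·ΔS·θ_c gives V = 0.347 × 1280 × (1160 − 14.7) × 9.28 / 1490 = 3168 m³.
τ = V/Q = 3168/1280 = 2.475 d, or 59.40 h.

τ ≈ 59.4 h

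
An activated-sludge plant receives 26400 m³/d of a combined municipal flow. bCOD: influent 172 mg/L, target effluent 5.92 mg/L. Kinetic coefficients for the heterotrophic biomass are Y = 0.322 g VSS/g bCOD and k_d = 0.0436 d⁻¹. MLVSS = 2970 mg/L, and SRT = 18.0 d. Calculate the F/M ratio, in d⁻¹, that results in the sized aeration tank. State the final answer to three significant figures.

F/M ≈ 0.319 d⁻¹

Rearranging the biomass balance for a CMAS with decay, V = Y·Q·ΔS·θ_c / [X·(1+k_d θ_c)] = 0.322 × 26400 × (172 − 5.92) × 18.0 / [2970 × (1 + 0.0436 × 18.0)] = 2.54×10^7 / 5301 = 4794 m³.
F/M = Q·S₀ / (V·X) = 26400 × 172 / (4794 × 2970) = 0.3189 g bCOD·(g VSS·d)⁻¹.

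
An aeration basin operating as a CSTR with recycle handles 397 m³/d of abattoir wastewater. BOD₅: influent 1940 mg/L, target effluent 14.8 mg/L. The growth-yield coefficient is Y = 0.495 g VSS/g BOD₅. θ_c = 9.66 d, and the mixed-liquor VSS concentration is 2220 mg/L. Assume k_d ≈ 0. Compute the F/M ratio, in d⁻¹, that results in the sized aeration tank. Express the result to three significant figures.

With k_d = 0 the design equation reduces to V = Y Q (S₀−S) θ_c / X = 0.495 × 397 × (1940 − 14.8) × 9.66 / 2220 = 1646 m³.
F/M = Q·S₀ / (V·X) = 397 × 1940 / (1646 × 2220) = 0.2107 g BOD₅·(g VSS·d)⁻¹.

F/M ≈ 0.211 d⁻¹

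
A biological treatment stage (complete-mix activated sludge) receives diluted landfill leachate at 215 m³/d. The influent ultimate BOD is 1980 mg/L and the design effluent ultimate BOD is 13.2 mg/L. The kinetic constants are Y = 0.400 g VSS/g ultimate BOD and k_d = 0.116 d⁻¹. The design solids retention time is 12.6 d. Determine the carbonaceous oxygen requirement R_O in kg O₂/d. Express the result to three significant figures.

R_O ≈ 325 kg O₂/d

Correct the yield for decay: Y_obs = Y/(1 + k_d θ_c) = 0.400 / (1 + 0.116 × 12.6) = 0.400 / 2.462 = 0.1625.
Q·(S₀ − S) = 215 × (1980 − 13.2) × 10⁻³ = 422.9 kg/d removed.
Biomass synthesised: P_X = Y_obs × 422.9 = 68.71 kg VSS/d.
Carbonaceous O₂ demand = substrate oxidised − cell-mass equivalent = 422.9 − 1.42 × 68.71 = 325.3 kg O₂/d.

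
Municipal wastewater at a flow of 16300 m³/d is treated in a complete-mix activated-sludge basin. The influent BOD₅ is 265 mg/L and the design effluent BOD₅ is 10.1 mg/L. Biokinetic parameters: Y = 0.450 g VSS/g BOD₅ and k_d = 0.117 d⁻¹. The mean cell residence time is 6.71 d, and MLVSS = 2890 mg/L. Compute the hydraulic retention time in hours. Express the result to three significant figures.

τ ≈ 3.58 h

Steady-state biomass mass balance: V·X·(1 + k_d·θ_c) = Y·Q·(S₀ − S)·θ_c, so V = 0.450 × 16300 × (265 − 10.1) × 6.71 / [2890 × (1 + 0.117 × 6.71)] = 1.25×10^7 / 5159 = 2432 m³.
τ = V/Q = 2432/16300 = 0.1492 d, or 3.581 h.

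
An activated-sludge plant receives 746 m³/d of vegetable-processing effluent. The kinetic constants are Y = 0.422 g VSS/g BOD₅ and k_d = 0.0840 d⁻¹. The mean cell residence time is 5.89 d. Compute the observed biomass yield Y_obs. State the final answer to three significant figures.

Y_obs ≈ 0.282 g VSS/g BOD₅

Observed yield with endogenous decay: Y_obs = Y / (1 + k_d·θ_c) = 0.422 / (1 + 0.0840 × 5.89) = 0.422 / 1.495 = 0.2823 g VSS/g BOD₅.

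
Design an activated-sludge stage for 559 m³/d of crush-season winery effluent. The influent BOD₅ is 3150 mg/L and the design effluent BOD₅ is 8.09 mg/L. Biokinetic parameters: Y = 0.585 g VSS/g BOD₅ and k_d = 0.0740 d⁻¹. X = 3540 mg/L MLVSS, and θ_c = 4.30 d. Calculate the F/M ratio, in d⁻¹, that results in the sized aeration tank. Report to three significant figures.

F/M ≈ 0.525 d⁻¹

Rearranging the biomass balance for a CMAS with decay, V = Y·Q·ΔS·θ_c / [X·(1+k_d θ_c)] = 0.585 × 559 × (3150 − 8.09) × 4.30 / [3540 × (1 + 0.0740 × 4.30)] = 4.42×10^6 / 4666 = 946.8 m³.
F/M = Q·S₀ / (V·X) = 559 × 3150 / (946.8 × 3540) = 0.5254 g BOD₅·(g VSS·d)⁻¹.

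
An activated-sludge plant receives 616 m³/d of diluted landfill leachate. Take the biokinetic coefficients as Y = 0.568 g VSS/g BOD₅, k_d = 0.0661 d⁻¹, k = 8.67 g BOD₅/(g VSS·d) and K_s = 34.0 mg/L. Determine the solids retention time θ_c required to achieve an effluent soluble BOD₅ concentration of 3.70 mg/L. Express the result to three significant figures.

θ_c ≈ 2.40 d

From 1/θ_c = Y·k·S/(K_s + S) − k_d: Y·k·S/(K_s+S) = 0.568 × 8.67 × 3.70 / (34.0 + 3.70) = 0.4833 d⁻¹.
Then 1/θ_c = μ − k_d = 0.4833 − 0.0661 = 0.4172 d⁻¹, giving θ_c = 2.397 d.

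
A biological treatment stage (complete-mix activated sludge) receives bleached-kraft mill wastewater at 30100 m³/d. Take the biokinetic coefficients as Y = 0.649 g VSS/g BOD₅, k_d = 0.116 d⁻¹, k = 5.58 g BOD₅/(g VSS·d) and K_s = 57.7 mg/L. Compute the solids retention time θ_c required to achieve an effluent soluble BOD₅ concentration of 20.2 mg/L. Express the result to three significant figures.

θ_c ≈ 1.21 d

Specific growth rate at S = 20.2 mg/L: μ = YkS/(K_s+S) = 0.649·5.58·20.2/(57.7+20.2) = 0.9391 d⁻¹.
Then 1/θ_c = μ − k_d = 0.9391 − 0.116 = 0.8231 d⁻¹, giving θ_c = 1.215 d.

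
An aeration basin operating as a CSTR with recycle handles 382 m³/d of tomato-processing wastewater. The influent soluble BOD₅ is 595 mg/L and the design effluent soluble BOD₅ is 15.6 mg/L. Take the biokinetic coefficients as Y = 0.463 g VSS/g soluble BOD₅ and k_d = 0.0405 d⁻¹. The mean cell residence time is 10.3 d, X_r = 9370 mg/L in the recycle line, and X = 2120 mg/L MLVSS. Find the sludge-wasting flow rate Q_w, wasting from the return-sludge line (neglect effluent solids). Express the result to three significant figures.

From the SRT design equation V = Y Q (S₀−S) θ_c / [X (1 + k_d θ_c)] = 0.463 × 382 × (595 − 15.6) × 10.3 / [2120 × (1 + 0.0405 × 10.3)] = 1.06×10^6 / 3004 = 351.3 m³.
Q_w = (V·X)/(θ_c X_r) = 351.3 × 2120 / (10.3 × 9370) = 7.717 m³/d.

Q_w ≈ 7.72 m³/d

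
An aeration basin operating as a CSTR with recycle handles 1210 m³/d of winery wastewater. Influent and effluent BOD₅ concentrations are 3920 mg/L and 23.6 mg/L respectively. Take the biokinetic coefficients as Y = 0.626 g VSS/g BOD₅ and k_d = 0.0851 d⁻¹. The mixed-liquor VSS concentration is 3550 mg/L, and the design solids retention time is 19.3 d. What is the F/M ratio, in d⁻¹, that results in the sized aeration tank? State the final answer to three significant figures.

F/M ≈ 0.220 d⁻¹

From the SRT design equation V = Y Q (S₀−S) θ_c / [X (1 + k_d θ_c)] = 0.626 × 1210 × (3920 − 23.6) × 19.3 / [3550 × (1 + 0.0851 × 19.3)] = 5.7×10^7 / 9381 = 6072 m³.
Food-to-microorganism ratio F/M = Q S₀ / (V X) = 1210 × 3920 / (6072 × 3550) = 0.2200 d⁻¹.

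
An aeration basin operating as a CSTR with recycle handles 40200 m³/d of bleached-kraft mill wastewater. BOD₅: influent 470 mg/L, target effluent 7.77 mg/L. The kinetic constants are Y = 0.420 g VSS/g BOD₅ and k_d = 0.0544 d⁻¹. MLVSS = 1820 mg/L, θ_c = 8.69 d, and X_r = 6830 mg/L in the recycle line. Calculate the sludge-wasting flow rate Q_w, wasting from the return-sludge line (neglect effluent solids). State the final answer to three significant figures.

Q_w ≈ 776 m³/d

From the SRT design equation V = Y Q (S₀−S) θ_c / [X (1 + k_d θ_c)] = 0.420 × 40200 × (470 − 7.77) × 8.69 / [1820 × (1 + 0.0544 × 8.69)] = 6.78×10^7 / 2680 = 25302 m³.
Wasting from the return line (neglecting effluent solids): Q_w = V·X / (θ_c·X_r) = 25302 × 1820 / (8.69 × 6830) = 775.9 m³/d.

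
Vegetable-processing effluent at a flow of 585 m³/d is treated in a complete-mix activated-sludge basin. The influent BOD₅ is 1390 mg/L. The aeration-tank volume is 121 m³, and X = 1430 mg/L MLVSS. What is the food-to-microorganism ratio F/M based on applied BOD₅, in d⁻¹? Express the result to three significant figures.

Food-to-microorganism ratio F/M = Q S₀ / (V X) = 585 × 1390 / (121.0 × 1430) = 4.699 d⁻¹.

F/M ≈ 4.70 d⁻¹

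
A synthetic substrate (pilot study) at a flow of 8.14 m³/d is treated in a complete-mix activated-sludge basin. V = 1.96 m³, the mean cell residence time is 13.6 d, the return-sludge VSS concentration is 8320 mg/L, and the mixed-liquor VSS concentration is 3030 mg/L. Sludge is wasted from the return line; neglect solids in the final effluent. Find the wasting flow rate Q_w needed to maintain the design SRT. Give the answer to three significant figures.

Q_w = (V·X)/(θ_c X_r) = 1.960 × 3030 / (13.6 × 8320) = 0.05249 m³/d.

Q_w ≈ 0.0525 m³/d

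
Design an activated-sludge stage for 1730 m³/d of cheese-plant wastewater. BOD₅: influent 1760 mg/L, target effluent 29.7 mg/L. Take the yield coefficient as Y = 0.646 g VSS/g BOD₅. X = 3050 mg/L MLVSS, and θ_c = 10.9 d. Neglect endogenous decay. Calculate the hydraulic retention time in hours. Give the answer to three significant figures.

V·X = Y·Q·ΔS·θ_c gives V = 0.646 × 1730 × (1760 − 29.7) × 10.9 / 3050 = 6911 m³.
τ = V/Q = 6911/1730 = 3.995 d, or 95.87 h.

τ ≈ 95.9 h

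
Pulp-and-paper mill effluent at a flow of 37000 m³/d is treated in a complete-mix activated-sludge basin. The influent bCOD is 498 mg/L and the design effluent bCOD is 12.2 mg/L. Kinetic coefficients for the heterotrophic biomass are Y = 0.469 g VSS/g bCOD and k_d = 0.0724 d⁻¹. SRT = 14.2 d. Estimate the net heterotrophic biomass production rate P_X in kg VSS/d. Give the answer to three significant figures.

Observed yield with endogenous decay: Y_obs = Y / (1 + k_d·θ_c) = 0.469 / (1 + 0.0724 × 14.2) = 0.469 / 2.028 = 0.2313 g VSS/g bCOD.
Q·(S₀ − S) = 37000 × (498 − 12.2) × 10⁻³ = 17975 kg/d removed.
Net biomass production P_X = Y_obs × Q·(S₀ − S) = 0.2313 × 17975 = 4157 kg VSS/d.

P_X ≈ 4160 kg VSS/d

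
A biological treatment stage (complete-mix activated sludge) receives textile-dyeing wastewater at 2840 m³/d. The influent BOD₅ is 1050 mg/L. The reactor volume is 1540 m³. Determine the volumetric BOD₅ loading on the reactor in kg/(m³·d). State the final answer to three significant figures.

Volumetric loading L_v = Q·S₀ / V = 2840 × 1050 g/m³ / 1540 m³ = 1936 g/(m³·d) = 1.936 kg BOD₅/(m³·d).

L_v ≈ 1.94 kg BOD₅/(m³·d)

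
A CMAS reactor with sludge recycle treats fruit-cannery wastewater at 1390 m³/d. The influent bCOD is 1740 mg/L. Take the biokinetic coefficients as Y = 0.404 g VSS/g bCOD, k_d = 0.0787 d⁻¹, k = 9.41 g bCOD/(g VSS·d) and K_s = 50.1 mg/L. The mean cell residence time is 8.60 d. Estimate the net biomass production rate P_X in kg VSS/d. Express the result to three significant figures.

From the Monod/SRT balance for a CMAS, S = K_s·(1+k_d θ_c)/[θ_c·(Y k − k_d) − 1] = 50.1 × (1 + 0.0787 × 8.60) / [8.60 × (0.404 × 9.41 − 0.0787) − 1] = 84.01 / 31.02 = 2.708 mg/L.
The observed yield is Y_obs = Y/(1 + k_d·θ_c) = 0.404 / (1 + 0.0787 × 8.60) = 0.404 / 1.677 = 0.2409 g VSS per g bCOD removed.
Q·(S₀ − S) = 1390 × (1740 − 2.71) × 10⁻³ = 2415 kg/d removed.
P_X = Y_obs · Q(S₀ − S) = 0.2409 × 2415 = 581.8 kg VSS/d.

P_X ≈ 582 kg VSS/d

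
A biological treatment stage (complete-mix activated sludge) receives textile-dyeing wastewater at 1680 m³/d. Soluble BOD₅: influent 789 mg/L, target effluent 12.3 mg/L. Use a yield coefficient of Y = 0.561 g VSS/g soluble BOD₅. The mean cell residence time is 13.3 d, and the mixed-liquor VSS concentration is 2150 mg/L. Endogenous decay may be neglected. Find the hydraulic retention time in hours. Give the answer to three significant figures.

Biomass mass balance (decay neglected): V·X = Y·Q·(S₀ − S)·θ_c, so V = 0.561 × 1680 × (789 − 12.3) × 13.3 / 2150 = 4528 m³.
τ = V/Q = 4528/1680 = 2.695 d, or 64.69 h.

τ ≈ 64.7 h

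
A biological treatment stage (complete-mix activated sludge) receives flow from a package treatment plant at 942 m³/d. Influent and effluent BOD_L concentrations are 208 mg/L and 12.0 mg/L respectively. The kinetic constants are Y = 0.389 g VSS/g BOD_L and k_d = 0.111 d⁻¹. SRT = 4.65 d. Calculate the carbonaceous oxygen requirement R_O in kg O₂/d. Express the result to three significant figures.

R_O ≈ 117 kg O₂/d

Observed yield with endogenous decay: Y_obs = Y / (1 + k_d·θ_c) = 0.389 / (1 + 0.111 × 4.65) = 0.389 / 1.516 = 0.2566 g VSS/g BOD_L.
ΔS = 208 − 12.0 = 196.0 mg/L, so the substrate removal rate is 942 × 196.0/1000 = 184.6 kg BOD_L/d.
Net sludge production P_X = 0.2566 × 184.6 = 47.37 kg VSS/d.
Carbonaceous O₂ demand = substrate oxidised − cell-mass equivalent = 184.6 − 1.42 × 47.37 = 117.4 kg O₂/d.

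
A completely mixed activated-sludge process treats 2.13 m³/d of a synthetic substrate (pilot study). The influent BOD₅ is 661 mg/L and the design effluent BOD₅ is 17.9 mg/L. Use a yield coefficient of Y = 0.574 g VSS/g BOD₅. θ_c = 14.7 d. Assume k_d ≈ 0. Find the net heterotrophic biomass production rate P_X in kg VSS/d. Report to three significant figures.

P_X ≈ 0.786 kg VSS/d

Since k_d ≈ 0, Y_obs = Y = 0.574 g VSS/g BOD₅.
Substrate removed = Q·(S₀ − S) = 2.13 m³/d × (661 − 17.9) g/m³ = 1.37×10^3 g/d = 1.370 kg/d.
P_X = Y_obs · Q(S₀ − S) = 0.5740 × 1.370 = 0.7863 kg VSS/d.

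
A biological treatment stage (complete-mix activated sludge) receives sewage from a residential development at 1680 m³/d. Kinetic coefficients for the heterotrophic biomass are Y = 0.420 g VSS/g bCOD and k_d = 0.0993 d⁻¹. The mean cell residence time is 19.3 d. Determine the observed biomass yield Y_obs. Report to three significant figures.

Correct the yield for decay: Y_obs = Y/(1 + k_d θ_c) = 0.420 / (1 + 0.0993 × 19.3) = 0.420 / 2.916 = 0.1440.

Y_obs ≈ 0.144 g VSS/g bCOD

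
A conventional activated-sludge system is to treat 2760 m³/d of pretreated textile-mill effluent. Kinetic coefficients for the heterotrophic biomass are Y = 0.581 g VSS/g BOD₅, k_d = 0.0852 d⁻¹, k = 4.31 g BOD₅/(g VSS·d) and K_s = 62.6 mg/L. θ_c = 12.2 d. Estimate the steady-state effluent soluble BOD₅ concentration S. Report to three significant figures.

S ≈ 4.48 mg/L

Effluent substrate depends only on kinetics and SRT: S = K_s(1 + k_d θ_c) / [θ_c(Yk − k_d) − 1] = 62.6 × (1 + 0.0852 × 12.2) / [12.2 × (0.581 × 4.31 − 0.0852) − 1] = 127.7 / 28.51 = 4.478 mg/L.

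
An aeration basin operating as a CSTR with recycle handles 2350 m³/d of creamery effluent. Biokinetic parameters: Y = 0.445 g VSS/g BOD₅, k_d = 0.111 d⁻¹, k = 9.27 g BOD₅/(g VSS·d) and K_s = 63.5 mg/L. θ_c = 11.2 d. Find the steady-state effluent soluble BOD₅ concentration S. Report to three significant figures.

S ≈ 3.24 mg/L

From the Monod/SRT balance for a CMAS, S = K_s·(1+k_d θ_c)/[θ_c·(Y k − k_d) − 1] = 63.5 × (1 + 0.111 × 11.2) / [11.2 × (0.445 × 9.27 − 0.111) − 1] = 142.4 / 43.96 = 3.240 mg/L.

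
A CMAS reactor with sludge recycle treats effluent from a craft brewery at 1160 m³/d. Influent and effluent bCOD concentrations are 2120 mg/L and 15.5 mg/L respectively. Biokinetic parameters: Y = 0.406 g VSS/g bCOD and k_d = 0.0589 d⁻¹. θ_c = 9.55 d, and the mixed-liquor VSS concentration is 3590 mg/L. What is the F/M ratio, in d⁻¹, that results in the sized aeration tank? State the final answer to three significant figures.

F/M ≈ 0.406 d⁻¹

From the SRT design equation V = Y Q (S₀−S) θ_c / [X (1 + k_d θ_c)] = 0.406 × 1160 × (2120 − 15.5) × 9.55 / [3590 × (1 + 0.0589 × 9.55)] = 9.47×10^6 / 5609 = 1687 m³.
F/M = Q·S₀ / (V·X) = 1160 × 2120 / (1687 × 3590) = 0.4060 g bCOD·(g VSS·d)⁻¹.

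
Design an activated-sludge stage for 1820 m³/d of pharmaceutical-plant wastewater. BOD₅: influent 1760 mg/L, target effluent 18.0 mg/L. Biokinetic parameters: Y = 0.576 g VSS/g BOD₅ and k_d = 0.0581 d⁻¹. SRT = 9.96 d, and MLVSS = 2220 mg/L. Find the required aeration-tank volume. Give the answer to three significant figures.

From the SRT design equation V = Y Q (S₀−S) θ_c / [X (1 + k_d θ_c)] = 0.576 × 1820 × (1760 − 18.0) × 9.96 / [2220 × (1 + 0.0581 × 9.96)] = 1.82×10^7 / 3505 = 5190 m³.

V ≈ 5190 m³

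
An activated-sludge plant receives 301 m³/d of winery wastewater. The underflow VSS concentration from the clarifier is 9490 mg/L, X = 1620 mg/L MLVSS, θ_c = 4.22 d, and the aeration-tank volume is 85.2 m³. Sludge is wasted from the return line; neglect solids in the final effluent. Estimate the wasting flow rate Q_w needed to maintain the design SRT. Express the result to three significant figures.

θ_c = V·X/(Q_w·X_r) when wasting from the recycle, so Q_w = V·X/(θ_c·X_r) = 85.20 × 1620 / (4.22 × 9490) = 3.446 m³/d.

Q_w ≈ 3.45 m³/d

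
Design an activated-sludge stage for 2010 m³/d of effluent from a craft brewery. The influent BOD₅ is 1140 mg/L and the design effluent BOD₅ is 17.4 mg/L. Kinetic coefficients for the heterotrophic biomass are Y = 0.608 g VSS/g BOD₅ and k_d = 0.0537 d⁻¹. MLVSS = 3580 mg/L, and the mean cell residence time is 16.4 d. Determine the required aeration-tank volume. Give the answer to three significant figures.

V ≈ 3340 m³

Steady-state biomass mass balance: V·X·(1 + k_d·θ_c) = Y·Q·(S₀ − S)·θ_c, so V = 0.608 × 2010 × (1140 − 17.4) × 16.4 / [3580 × (1 + 0.0537 × 16.4)] = 2.25×10^7 / 6733 = 3342 m³.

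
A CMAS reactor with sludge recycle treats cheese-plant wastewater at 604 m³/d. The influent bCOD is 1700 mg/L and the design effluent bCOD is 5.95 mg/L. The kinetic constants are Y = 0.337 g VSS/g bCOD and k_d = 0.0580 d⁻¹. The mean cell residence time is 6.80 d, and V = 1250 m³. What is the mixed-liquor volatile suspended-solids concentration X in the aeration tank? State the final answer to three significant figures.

X ≈ 1350 mg/L

From V·X·(1 + k_d·θ_c) = Y·Q·(S₀ − S)·θ_c: X = 0.337 × 604 × (1700 − 5.95) × 6.80 / [1250 × (1 + 0.0580 × 6.80)] = 1345 mg/L.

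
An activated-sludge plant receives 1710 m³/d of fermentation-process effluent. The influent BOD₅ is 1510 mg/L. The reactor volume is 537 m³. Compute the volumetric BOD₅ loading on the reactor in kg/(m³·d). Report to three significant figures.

L_v ≈ 4.81 kg BOD₅/(m³·d)

Applied BOD₅ load per unit volume = Q·S₀/V = (1710 × 1510/1000)/537.0 = 4.808 kg BOD₅·m⁻³·d⁻¹.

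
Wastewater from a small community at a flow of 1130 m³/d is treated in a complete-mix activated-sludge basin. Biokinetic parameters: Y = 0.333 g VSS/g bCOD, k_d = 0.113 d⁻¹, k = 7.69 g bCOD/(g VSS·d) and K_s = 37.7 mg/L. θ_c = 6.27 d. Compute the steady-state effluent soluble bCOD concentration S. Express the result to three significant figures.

For a completely mixed reactor with recycle the Lawrence–McCarty relation gives S = K_s·(1 + k_d·θ_c) / [θ_c·(Y·k − k_d) − 1] = 37.7 × (1 + 0.113 × 6.27) / [6.27 × (0.333 × 7.69 − 0.113) − 1] = 64.41 / 14.35 = 4.489 mg/L.

S ≈ 4.49 mg/L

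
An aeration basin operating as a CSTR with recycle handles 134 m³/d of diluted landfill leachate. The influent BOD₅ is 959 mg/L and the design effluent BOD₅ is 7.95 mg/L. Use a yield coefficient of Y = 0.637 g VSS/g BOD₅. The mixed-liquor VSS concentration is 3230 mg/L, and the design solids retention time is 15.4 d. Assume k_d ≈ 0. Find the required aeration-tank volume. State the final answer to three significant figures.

With k_d = 0 the design equation reduces to V = Y Q (S₀−S) θ_c / X = 0.637 × 134 × (959 − 7.95) × 15.4 / 3230 = 387.0 m³.

V ≈ 387 m³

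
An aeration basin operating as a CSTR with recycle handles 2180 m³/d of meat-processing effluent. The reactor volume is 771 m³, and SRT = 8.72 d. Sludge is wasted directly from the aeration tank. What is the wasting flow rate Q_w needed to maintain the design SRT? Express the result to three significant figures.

Wasting from the aeration tank: Q_w = V / θ_c = 771.0 / 8.72 = 88.42 m³/d.

Q_w ≈ 88.4 m³/d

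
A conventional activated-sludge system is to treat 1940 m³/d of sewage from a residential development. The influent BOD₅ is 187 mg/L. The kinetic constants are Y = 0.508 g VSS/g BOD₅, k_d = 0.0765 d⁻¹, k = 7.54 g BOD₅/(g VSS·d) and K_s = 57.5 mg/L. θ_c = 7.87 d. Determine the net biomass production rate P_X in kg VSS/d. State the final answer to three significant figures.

P_X ≈ 113 kg VSS/d

For a completely mixed reactor with recycle the Lawrence–McCarty relation gives S = K_s·(1 + k_d·θ_c) / [θ_c·(Y·k − k_d) − 1] = 57.5 × (1 + 0.0765 × 7.87) / [7.87 × (0.508 × 7.54 − 0.0765) − 1] = 92.12 / 28.54 = 3.227 mg/L.
The observed yield is Y_obs = Y/(1 + k_d·θ_c) = 0.508 / (1 + 0.0765 × 7.87) = 0.508 / 1.602 = 0.3171 g VSS per g BOD₅ removed.
Mass of BOD₅ removed per day: Q(S₀ − S) = 1940 × 183.8 g/m³ = 356.5 kg/d.
Net biomass production P_X = Y_obs × Q·(S₀ − S) = 0.3171 × 356.5 = 113.0 kg VSS/d.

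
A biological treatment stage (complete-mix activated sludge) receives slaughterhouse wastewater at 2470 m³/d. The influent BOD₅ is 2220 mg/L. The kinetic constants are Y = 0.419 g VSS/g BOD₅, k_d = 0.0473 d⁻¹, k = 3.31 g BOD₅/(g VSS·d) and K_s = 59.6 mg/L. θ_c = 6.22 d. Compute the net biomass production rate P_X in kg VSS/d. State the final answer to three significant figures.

For a completely mixed reactor with recycle the Lawrence–McCarty relation gives S = K_s·(1 + k_d·θ_c) / [θ_c·(Y·k − k_d) − 1] = 59.6 × (1 + 0.0473 × 6.22) / [6.22 × (0.419 × 3.31 − 0.0473) − 1] = 77.13 / 7.332 = 10.52 mg/L.
The observed yield is Y_obs = Y/(1 + k_d·θ_c) = 0.419 / (1 + 0.0473 × 6.22) = 0.419 / 1.294 = 0.3238 g VSS per g BOD₅ removed.
Q·(S₀ − S) = 2470 × (2220 − 10.5) × 10⁻³ = 5457 kg/d removed.
P_X = Y_obs · Q(S₀ − S) = 0.3238 × 5457 = 1767 kg VSS/d.

P_X ≈ 1770 kg VSS/d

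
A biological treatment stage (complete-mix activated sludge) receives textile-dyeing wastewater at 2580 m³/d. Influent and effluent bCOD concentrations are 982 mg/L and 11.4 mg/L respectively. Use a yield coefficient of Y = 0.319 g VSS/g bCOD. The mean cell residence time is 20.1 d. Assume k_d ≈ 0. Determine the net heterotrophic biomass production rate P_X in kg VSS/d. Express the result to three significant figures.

Since k_d ≈ 0, Y_obs = Y = 0.319 g VSS/g bCOD.
Substrate removed = Q·(S₀ − S) = 2580 m³/d × (982 − 11.4) g/m³ = 2.5×10^6 g/d = 2504 kg/d.
Biomass produced: P_X = Y_obs·Q·ΔS = 0.3190 × 2504 ≈ 798.8 kg VSS/d.

P_X ≈ 799 kg VSS/d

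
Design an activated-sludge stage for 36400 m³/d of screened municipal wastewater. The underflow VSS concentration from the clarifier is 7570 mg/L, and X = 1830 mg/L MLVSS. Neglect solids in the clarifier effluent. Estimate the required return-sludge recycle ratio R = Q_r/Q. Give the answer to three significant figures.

Mass balance around the secondary clarifier (neglecting effluent solids): R = X / (X_r − X) = 1830 / (7570 − 1830) = 0.3188.

R ≈ 0.319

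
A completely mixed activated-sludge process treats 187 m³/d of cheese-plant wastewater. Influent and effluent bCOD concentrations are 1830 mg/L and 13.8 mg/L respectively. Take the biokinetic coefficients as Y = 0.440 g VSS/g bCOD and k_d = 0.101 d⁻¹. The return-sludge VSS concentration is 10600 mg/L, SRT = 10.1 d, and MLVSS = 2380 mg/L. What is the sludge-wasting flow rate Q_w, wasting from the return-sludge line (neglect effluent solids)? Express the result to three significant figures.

Q_w ≈ 6.98 m³/d

Steady-state biomass mass balance: V·X·(1 + k_d·θ_c) = Y·Q·(S₀ − S)·θ_c, so V = 0.440 × 187 × (1830 − 13.8) × 10.1 / [2380 × (1 + 0.101 × 10.1)] = 1.51×10^6 / 4808 = 313.9 m³.
θ_c = V·X/(Q_w·X_r) when wasting from the recycle, so Q_w = V·X/(θ_c·X_r) = 313.9 × 2380 / (10.1 × 10600) = 6.979 m³/d.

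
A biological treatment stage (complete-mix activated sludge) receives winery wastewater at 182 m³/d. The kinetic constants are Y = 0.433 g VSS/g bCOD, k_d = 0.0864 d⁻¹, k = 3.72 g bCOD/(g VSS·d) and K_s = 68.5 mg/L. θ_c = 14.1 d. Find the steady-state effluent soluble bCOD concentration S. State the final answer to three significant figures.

From the Monod/SRT balance for a CMAS, S = K_s·(1+k_d θ_c)/[θ_c·(Y k − k_d) − 1] = 68.5 × (1 + 0.0864 × 14.1) / [14.1 × (0.433 × 3.72 − 0.0864) − 1] = 151.9 / 20.49 = 7.415 mg/L.

S ≈ 7.41 mg/L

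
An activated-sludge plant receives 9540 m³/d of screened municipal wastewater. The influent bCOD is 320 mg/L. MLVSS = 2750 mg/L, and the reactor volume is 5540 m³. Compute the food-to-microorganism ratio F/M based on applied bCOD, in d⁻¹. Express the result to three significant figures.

F/M ≈ 0.200 d⁻¹

Food-to-microorganism ratio F/M = Q S₀ / (V X) = 9540 × 320 / (5540 × 2750) = 0.2004 d⁻¹.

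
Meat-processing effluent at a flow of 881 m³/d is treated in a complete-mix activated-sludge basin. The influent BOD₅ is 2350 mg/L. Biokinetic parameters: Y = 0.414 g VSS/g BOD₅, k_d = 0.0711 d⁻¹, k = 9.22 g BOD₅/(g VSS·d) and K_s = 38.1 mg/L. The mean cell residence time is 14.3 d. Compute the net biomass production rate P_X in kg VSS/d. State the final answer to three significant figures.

P_X ≈ 425 kg VSS/d

From the Monod/SRT balance for a CMAS, S = K_s·(1+k_d θ_c)/[θ_c·(Y k − k_d) − 1] = 38.1 × (1 + 0.0711 × 14.3) / [14.3 × (0.414 × 9.22 − 0.0711) − 1] = 76.84 / 52.57 = 1.462 mg/L.
Observed yield with endogenous decay: Y_obs = Y / (1 + k_d·θ_c) = 0.414 / (1 + 0.0711 × 14.3) = 0.414 / 2.017 = 0.2053 g VSS/g BOD₅.
ΔS = 2350 − 1.46 = 2349 mg/L, so the substrate removal rate is 881 × 2349/1000 = 2069 kg BOD₅/d.
Net biomass production P_X = Y_obs × Q·(S₀ − S) = 0.2053 × 2069 = 424.7 kg VSS/d.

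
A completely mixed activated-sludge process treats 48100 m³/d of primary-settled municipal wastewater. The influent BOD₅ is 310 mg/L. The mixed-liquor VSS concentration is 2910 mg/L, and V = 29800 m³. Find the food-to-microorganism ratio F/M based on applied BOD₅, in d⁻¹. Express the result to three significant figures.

F/M ≈ 0.172 d⁻¹

F/M = applied load / biomass = Q·S₀/(V·X) = 48100 × 310 / (29800 × 2910) = 0.1719 d⁻¹.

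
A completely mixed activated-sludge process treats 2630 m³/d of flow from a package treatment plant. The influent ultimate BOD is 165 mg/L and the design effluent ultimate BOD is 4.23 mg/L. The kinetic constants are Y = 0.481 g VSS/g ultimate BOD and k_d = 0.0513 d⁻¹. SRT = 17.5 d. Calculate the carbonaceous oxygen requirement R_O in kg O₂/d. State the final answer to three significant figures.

R_O ≈ 271 kg O₂/d

Correct the yield for decay: Y_obs = Y/(1 + k_d θ_c) = 0.481 / (1 + 0.0513 × 17.5) = 0.481 / 1.898 = 0.2535.
Q·(S₀ − S) = 2630 × (165 − 4.23) × 10⁻³ = 422.8 kg/d removed.
Net sludge production P_X = 0.2535 × 422.8 = 107.2 kg VSS/d.
Carbonaceous O₂ demand = substrate oxidised − cell-mass equivalent = 422.8 − 1.42 × 107.2 = 270.6 kg O₂/d.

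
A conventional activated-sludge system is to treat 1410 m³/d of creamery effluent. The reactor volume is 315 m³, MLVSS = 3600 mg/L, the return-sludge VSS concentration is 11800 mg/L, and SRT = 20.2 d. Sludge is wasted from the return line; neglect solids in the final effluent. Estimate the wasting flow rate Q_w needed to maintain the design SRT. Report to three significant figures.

Q_w ≈ 4.76 m³/d

Wasting from the return line (neglecting effluent solids): Q_w = V·X / (θ_c·X_r) = 315.0 × 3600 / (20.2 × 11800) = 4.758 m³/d.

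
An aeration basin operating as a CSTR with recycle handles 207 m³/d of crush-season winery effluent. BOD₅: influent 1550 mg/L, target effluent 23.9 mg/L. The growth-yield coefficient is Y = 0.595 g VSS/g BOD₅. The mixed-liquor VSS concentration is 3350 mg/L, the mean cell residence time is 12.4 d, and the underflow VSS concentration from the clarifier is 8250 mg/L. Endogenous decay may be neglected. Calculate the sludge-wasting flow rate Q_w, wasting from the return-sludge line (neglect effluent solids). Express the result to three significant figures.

With k_d = 0 the design equation reduces to V = Y Q (S₀−S) θ_c / X = 0.595 × 207 × (1550 − 23.9) × 12.4 / 3350 = 695.7 m³.
Q_w = (V·X)/(θ_c X_r) = 695.7 × 3350 / (12.4 × 8250) = 22.78 m³/d.

Q_w ≈ 22.8 m³/d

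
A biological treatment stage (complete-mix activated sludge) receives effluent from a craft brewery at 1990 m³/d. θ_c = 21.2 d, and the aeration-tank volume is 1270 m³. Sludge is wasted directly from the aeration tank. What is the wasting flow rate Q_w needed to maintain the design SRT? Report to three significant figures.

Q_w ≈ 59.9 m³/d

With mixed-liquor wasting, θ_c = V/Q_w, so Q_w = V/θ_c = 1270/21.2 = 59.91 m³/d.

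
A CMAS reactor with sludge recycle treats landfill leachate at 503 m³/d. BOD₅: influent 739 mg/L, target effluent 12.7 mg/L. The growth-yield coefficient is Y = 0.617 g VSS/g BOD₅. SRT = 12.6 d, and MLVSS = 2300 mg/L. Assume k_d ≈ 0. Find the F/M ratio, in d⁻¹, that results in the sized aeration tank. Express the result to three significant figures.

V·X = Y·Q·ΔS·θ_c gives V = 0.617 × 503 × (739 − 12.7) × 12.6 / 2300 = 1235 m³.
F/M = Q·S₀ / (V·X) = 503 × 739 / (1235 × 2300) = 0.1309 g BOD₅·(g VSS·d)⁻¹.

F/M ≈ 0.131 d⁻¹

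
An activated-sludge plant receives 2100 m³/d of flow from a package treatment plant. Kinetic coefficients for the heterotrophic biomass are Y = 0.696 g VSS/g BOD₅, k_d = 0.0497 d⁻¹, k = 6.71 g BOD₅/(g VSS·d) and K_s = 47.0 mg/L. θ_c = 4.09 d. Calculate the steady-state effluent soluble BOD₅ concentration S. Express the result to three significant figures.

Effluent substrate depends only on kinetics and SRT: S = K_s(1 + k_d θ_c) / [θ_c(Yk − k_d) − 1] = 47.0 × (1 + 0.0497 × 4.09) / [4.09 × (0.696 × 6.71 − 0.0497) − 1] = 56.55 / 17.90 = 3.160 mg/L.

S ≈ 3.16 mg/L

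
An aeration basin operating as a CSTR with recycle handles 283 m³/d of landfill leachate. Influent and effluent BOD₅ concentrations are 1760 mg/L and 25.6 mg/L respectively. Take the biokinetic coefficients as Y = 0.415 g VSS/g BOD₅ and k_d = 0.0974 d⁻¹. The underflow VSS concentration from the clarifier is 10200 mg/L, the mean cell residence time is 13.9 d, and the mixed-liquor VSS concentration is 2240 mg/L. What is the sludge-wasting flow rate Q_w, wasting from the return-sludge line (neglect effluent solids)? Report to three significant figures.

Steady-state biomass mass balance: V·X·(1 + k_d·θ_c) = Y·Q·(S₀ − S)·θ_c, so V = 0.415 × 283 × (1760 − 25.6) × 13.9 / [2240 × (1 + 0.0974 × 13.9)] = 2.83×10^6 / 5273 = 537.0 m³.
θ_c = V·X/(Q_w·X_r) when wasting from the recycle, so Q_w = V·X/(θ_c·X_r) = 537.0 × 2240 / (13.9 × 10200) = 8.484 m³/d.

Q_w ≈ 8.48 m³/d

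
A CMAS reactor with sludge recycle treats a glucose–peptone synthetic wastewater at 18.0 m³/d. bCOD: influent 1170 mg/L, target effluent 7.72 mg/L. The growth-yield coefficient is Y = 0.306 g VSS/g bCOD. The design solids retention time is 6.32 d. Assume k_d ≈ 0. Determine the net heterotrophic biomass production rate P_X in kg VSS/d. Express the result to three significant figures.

No decay correction is needed, so Y_obs = Y = 0.306.
Substrate removed = Q·(S₀ − S) = 18.0 m³/d × (1170 − 7.72) g/m³ = 2.09×10^4 g/d = 20.92 kg/d.
P_X = Y_obs · Q(S₀ − S) = 0.3060 × 20.92 = 6.402 kg VSS/d.

P_X ≈ 6.40 kg VSS/d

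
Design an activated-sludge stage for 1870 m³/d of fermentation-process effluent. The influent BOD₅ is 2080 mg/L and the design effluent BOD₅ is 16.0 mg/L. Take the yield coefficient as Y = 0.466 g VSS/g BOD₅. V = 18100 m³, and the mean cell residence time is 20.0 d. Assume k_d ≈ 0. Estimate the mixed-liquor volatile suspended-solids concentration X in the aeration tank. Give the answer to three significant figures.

X ≈ 1990 mg/L

Without decay, X = Y Q (S₀−S) θ_c / V = 0.466 × 1870 × (2080 − 16.0) × 20.0 / 18100 = 1987 mg/L.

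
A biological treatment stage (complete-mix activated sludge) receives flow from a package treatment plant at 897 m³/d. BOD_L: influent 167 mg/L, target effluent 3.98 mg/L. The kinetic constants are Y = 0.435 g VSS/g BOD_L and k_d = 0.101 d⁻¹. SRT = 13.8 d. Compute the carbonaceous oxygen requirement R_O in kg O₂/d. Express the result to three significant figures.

R_O ≈ 108 kg O₂/d

Correct the yield for decay: Y_obs = Y/(1 + k_d θ_c) = 0.435 / (1 + 0.101 × 13.8) = 0.435 / 2.394 = 0.1817.
Substrate removed = Q·(S₀ − S) = 897 m³/d × (167 − 3.98) g/m³ = 1.46×10^5 g/d = 146.2 kg/d.
Net sludge production P_X = 0.1817 × 146.2 = 26.57 kg VSS/d.
Carbonaceous O₂ demand = substrate oxidised − cell-mass equivalent = 146.2 − 1.42 × 26.57 = 108.5 kg O₂/d.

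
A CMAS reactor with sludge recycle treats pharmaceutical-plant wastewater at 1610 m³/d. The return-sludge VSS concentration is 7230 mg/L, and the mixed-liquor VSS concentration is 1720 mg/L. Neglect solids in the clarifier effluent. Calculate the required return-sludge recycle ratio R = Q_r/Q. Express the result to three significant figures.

Solids balance on the clarifier gives (1+R)X = R·X_r, so R = X/(X_r − X) = 1720 / (7230 − 1720) = 0.3122.

R ≈ 0.312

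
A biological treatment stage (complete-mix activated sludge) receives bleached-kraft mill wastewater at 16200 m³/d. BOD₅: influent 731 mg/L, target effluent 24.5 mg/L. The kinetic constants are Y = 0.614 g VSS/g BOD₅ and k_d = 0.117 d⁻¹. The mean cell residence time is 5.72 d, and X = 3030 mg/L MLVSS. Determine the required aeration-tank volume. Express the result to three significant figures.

Steady-state biomass mass balance: V·X·(1 + k_d·θ_c) = Y·Q·(S₀ − S)·θ_c, so V = 0.614 × 16200 × (731 − 24.5) × 5.72 / [3030 × (1 + 0.117 × 5.72)] = 4.02×10^7 / 5058 = 7947 m³.

V ≈ 7950 m³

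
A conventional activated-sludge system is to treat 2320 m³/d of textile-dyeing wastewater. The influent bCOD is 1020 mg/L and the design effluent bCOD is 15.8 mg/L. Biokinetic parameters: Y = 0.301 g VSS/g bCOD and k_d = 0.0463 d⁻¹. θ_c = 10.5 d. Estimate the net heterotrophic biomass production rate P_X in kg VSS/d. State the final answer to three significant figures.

Y_obs = Y / (1 + k_d θ_c) = 0.301 / (1 + 0.0463 × 10.5) = 0.301 / 1.486 = 0.2025.
ΔS = 1020 − 15.8 = 1004 mg/L, so the substrate removal rate is 2320 × 1004/1000 = 2330 kg bCOD/d.
So the net sludge growth is P_X = 0.2025 × 2330 = 471.9 kg VSS/d.

P_X ≈ 472 kg VSS/d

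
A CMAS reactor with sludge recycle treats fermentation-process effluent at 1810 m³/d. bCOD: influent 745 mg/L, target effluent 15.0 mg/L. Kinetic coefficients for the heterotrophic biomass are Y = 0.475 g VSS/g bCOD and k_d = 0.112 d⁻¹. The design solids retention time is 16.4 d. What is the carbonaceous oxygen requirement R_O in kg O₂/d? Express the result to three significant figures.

Observed yield with endogenous decay: Y_obs = Y / (1 + k_d·θ_c) = 0.475 / (1 + 0.112 × 16.4) = 0.475 / 2.837 = 0.1674 g VSS/g bCOD.
Mass of bCOD removed per day: Q(S₀ − S) = 1810 × 730.0 g/m³ = 1321 kg/d.
Biomass synthesised: P_X = Y_obs × 1321 = 221.2 kg VSS/d.
R_O = Q·(S₀ − S) − 1.42·P_X = 1321 − 1.42 × 221.2 = 1007 kg O₂/d.

R_O ≈ 1010 kg O₂/d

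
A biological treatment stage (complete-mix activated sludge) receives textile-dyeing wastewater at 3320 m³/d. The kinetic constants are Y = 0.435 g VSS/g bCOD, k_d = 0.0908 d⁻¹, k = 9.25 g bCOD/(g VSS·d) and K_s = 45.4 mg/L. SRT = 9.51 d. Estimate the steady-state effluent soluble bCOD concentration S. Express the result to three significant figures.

From the Monod/SRT balance for a CMAS, S = K_s·(1+k_d θ_c)/[θ_c·(Y k − k_d) − 1] = 45.4 × (1 + 0.0908 × 9.51) / [9.51 × (0.435 × 9.25 − 0.0908) − 1] = 84.60 / 36.40 = 2.324 mg/L.

S ≈ 2.32 mg/L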